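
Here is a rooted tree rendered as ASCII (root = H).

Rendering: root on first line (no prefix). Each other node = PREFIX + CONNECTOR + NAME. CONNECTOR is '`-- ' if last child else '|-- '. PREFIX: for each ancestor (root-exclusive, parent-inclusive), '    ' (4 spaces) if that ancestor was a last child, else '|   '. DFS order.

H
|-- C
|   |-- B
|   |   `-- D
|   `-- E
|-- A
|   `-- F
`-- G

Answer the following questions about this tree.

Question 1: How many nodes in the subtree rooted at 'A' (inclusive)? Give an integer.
Answer: 2

Derivation:
Subtree rooted at A contains: A, F
Count = 2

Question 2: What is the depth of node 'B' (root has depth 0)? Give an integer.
Answer: 2

Derivation:
Path from root to B: H -> C -> B
Depth = number of edges = 2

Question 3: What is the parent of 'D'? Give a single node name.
Answer: B

Derivation:
Scan adjacency: D appears as child of B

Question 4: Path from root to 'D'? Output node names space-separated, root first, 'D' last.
Answer: H C B D

Derivation:
Walk down from root: H -> C -> B -> D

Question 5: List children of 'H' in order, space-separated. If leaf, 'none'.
Answer: C A G

Derivation:
Node H's children (from adjacency): C, A, G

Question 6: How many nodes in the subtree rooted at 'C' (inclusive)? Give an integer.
Subtree rooted at C contains: B, C, D, E
Count = 4

Answer: 4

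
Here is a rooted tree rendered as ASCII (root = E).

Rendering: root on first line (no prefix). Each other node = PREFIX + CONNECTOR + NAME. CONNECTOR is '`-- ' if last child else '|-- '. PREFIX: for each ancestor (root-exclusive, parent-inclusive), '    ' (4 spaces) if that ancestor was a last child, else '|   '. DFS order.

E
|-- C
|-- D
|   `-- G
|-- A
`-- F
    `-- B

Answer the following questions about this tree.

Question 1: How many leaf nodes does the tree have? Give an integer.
Answer: 4

Derivation:
Leaves (nodes with no children): A, B, C, G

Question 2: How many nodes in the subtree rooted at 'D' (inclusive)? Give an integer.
Subtree rooted at D contains: D, G
Count = 2

Answer: 2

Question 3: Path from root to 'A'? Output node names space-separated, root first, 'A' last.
Answer: E A

Derivation:
Walk down from root: E -> A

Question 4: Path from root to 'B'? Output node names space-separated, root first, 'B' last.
Answer: E F B

Derivation:
Walk down from root: E -> F -> B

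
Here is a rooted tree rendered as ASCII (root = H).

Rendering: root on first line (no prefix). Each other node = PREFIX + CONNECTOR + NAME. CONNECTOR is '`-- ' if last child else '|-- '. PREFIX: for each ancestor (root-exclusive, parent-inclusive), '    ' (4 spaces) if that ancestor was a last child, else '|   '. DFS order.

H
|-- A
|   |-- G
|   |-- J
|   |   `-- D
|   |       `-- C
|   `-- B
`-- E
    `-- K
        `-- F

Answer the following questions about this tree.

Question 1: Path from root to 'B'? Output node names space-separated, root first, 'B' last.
Walk down from root: H -> A -> B

Answer: H A B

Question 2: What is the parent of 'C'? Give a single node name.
Scan adjacency: C appears as child of D

Answer: D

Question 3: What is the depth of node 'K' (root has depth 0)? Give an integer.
Path from root to K: H -> E -> K
Depth = number of edges = 2

Answer: 2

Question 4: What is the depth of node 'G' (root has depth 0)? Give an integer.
Path from root to G: H -> A -> G
Depth = number of edges = 2

Answer: 2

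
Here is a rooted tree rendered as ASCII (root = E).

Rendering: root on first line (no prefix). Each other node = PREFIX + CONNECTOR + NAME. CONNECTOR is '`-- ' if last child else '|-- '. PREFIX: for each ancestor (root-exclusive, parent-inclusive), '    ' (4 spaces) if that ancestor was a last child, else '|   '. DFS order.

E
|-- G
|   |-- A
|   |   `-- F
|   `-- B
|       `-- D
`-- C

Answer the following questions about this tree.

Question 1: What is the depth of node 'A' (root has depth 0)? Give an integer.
Path from root to A: E -> G -> A
Depth = number of edges = 2

Answer: 2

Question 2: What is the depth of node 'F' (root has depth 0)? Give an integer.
Answer: 3

Derivation:
Path from root to F: E -> G -> A -> F
Depth = number of edges = 3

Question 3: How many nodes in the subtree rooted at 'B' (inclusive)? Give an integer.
Answer: 2

Derivation:
Subtree rooted at B contains: B, D
Count = 2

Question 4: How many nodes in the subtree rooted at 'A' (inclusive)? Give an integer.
Answer: 2

Derivation:
Subtree rooted at A contains: A, F
Count = 2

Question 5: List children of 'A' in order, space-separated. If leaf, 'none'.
Answer: F

Derivation:
Node A's children (from adjacency): F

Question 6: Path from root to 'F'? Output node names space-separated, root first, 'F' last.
Walk down from root: E -> G -> A -> F

Answer: E G A F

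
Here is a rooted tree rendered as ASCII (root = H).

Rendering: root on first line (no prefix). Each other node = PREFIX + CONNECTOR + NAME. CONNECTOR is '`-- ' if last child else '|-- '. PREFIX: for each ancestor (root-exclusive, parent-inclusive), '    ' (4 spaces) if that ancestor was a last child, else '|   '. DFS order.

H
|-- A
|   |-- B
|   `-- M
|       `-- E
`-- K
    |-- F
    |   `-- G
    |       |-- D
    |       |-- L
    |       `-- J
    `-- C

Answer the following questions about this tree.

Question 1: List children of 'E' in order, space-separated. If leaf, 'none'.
Answer: none

Derivation:
Node E's children (from adjacency): (leaf)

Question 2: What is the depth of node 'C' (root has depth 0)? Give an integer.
Path from root to C: H -> K -> C
Depth = number of edges = 2

Answer: 2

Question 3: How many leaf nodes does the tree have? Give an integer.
Leaves (nodes with no children): B, C, D, E, J, L

Answer: 6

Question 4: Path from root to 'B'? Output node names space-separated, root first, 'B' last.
Walk down from root: H -> A -> B

Answer: H A B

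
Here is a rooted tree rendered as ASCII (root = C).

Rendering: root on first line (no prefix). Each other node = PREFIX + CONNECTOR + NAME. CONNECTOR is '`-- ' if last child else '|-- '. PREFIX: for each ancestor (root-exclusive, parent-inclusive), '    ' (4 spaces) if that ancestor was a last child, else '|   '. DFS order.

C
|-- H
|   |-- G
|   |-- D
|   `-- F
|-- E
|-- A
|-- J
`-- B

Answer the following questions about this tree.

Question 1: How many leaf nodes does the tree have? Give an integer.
Answer: 7

Derivation:
Leaves (nodes with no children): A, B, D, E, F, G, J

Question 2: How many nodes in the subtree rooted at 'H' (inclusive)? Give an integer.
Answer: 4

Derivation:
Subtree rooted at H contains: D, F, G, H
Count = 4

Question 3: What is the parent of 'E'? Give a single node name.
Answer: C

Derivation:
Scan adjacency: E appears as child of C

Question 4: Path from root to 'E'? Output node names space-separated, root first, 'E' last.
Walk down from root: C -> E

Answer: C E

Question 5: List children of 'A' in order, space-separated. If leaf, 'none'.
Node A's children (from adjacency): (leaf)

Answer: none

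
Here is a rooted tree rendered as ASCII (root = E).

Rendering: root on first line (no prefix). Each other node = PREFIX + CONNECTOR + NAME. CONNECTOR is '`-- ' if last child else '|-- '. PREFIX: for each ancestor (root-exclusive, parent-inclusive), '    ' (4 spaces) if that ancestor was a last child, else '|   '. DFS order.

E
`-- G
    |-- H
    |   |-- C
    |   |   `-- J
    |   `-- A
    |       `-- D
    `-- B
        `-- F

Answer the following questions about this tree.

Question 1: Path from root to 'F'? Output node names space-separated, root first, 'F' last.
Walk down from root: E -> G -> B -> F

Answer: E G B F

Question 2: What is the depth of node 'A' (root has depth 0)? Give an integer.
Path from root to A: E -> G -> H -> A
Depth = number of edges = 3

Answer: 3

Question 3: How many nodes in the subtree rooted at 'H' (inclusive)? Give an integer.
Subtree rooted at H contains: A, C, D, H, J
Count = 5

Answer: 5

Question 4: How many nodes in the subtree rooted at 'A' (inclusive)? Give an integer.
Answer: 2

Derivation:
Subtree rooted at A contains: A, D
Count = 2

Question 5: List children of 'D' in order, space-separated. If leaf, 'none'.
Node D's children (from adjacency): (leaf)

Answer: none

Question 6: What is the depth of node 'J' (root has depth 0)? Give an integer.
Answer: 4

Derivation:
Path from root to J: E -> G -> H -> C -> J
Depth = number of edges = 4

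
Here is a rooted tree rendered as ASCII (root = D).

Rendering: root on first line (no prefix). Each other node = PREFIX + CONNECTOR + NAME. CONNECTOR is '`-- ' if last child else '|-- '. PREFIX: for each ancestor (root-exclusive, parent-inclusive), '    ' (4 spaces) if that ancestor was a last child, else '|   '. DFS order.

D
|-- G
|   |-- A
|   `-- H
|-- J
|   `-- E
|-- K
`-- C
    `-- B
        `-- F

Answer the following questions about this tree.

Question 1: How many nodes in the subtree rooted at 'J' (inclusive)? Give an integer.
Answer: 2

Derivation:
Subtree rooted at J contains: E, J
Count = 2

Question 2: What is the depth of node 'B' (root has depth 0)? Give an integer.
Path from root to B: D -> C -> B
Depth = number of edges = 2

Answer: 2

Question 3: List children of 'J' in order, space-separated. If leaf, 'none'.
Node J's children (from adjacency): E

Answer: E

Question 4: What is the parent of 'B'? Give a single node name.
Scan adjacency: B appears as child of C

Answer: C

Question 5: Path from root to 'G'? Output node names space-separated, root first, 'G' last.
Answer: D G

Derivation:
Walk down from root: D -> G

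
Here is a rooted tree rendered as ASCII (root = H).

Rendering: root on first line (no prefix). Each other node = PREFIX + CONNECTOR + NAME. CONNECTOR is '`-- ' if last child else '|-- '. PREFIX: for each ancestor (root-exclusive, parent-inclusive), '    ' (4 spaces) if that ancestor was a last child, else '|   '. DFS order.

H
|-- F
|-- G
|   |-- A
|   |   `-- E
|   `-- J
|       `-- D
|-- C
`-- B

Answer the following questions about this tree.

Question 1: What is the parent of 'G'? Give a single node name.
Scan adjacency: G appears as child of H

Answer: H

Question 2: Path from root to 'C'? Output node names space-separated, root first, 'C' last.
Walk down from root: H -> C

Answer: H C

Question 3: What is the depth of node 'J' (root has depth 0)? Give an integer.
Answer: 2

Derivation:
Path from root to J: H -> G -> J
Depth = number of edges = 2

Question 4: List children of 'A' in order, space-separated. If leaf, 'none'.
Answer: E

Derivation:
Node A's children (from adjacency): E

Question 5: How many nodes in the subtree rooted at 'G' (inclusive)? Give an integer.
Answer: 5

Derivation:
Subtree rooted at G contains: A, D, E, G, J
Count = 5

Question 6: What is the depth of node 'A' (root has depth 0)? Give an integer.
Path from root to A: H -> G -> A
Depth = number of edges = 2

Answer: 2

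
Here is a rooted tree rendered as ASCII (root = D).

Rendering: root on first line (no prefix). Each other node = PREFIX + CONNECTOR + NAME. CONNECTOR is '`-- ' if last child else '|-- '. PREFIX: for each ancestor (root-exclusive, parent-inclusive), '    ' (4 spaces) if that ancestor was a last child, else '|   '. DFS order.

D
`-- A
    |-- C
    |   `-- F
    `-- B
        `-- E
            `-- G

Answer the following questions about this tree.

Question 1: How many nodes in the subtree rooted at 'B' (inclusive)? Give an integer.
Answer: 3

Derivation:
Subtree rooted at B contains: B, E, G
Count = 3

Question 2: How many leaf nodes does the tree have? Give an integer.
Leaves (nodes with no children): F, G

Answer: 2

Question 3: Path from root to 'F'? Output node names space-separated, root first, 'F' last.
Walk down from root: D -> A -> C -> F

Answer: D A C F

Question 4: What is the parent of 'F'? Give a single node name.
Scan adjacency: F appears as child of C

Answer: C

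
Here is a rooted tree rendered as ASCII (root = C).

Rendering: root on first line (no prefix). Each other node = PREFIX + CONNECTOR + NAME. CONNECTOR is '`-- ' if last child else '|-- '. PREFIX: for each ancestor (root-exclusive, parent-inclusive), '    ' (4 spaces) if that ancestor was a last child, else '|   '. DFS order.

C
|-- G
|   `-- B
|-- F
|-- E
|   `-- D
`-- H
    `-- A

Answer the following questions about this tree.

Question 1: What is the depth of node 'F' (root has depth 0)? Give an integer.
Path from root to F: C -> F
Depth = number of edges = 1

Answer: 1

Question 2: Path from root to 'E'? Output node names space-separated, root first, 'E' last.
Walk down from root: C -> E

Answer: C E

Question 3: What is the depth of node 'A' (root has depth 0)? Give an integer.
Path from root to A: C -> H -> A
Depth = number of edges = 2

Answer: 2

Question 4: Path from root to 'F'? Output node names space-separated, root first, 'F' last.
Walk down from root: C -> F

Answer: C F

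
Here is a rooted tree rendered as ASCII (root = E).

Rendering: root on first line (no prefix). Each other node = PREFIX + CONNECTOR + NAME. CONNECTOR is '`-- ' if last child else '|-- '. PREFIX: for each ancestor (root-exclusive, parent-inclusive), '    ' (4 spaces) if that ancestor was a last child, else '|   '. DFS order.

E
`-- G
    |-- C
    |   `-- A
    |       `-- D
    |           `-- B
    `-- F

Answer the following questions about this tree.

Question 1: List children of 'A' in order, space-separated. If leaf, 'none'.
Node A's children (from adjacency): D

Answer: D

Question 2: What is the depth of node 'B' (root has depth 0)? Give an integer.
Answer: 5

Derivation:
Path from root to B: E -> G -> C -> A -> D -> B
Depth = number of edges = 5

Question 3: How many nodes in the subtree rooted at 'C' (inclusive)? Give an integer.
Answer: 4

Derivation:
Subtree rooted at C contains: A, B, C, D
Count = 4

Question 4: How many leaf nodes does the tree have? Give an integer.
Leaves (nodes with no children): B, F

Answer: 2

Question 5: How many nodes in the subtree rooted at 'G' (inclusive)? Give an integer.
Answer: 6

Derivation:
Subtree rooted at G contains: A, B, C, D, F, G
Count = 6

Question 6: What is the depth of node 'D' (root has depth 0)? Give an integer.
Path from root to D: E -> G -> C -> A -> D
Depth = number of edges = 4

Answer: 4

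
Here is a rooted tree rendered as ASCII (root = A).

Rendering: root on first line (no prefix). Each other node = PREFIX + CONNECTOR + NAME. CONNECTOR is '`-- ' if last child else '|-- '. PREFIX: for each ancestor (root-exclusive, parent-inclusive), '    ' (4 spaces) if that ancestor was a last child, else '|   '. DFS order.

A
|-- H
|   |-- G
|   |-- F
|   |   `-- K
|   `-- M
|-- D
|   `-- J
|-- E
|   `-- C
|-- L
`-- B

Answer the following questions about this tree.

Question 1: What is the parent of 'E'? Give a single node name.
Answer: A

Derivation:
Scan adjacency: E appears as child of A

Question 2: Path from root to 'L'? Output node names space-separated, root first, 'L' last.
Walk down from root: A -> L

Answer: A L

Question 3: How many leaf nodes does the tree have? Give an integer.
Leaves (nodes with no children): B, C, G, J, K, L, M

Answer: 7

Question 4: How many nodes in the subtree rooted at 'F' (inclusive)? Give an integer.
Subtree rooted at F contains: F, K
Count = 2

Answer: 2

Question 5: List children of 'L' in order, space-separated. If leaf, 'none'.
Node L's children (from adjacency): (leaf)

Answer: none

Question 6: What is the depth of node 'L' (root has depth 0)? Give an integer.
Answer: 1

Derivation:
Path from root to L: A -> L
Depth = number of edges = 1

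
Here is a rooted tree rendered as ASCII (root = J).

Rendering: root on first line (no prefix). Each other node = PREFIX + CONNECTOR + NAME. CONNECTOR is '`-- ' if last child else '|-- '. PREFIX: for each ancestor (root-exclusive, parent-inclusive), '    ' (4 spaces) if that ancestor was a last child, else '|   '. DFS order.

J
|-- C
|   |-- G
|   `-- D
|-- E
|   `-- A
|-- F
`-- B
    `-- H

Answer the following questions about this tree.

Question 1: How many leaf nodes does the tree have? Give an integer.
Leaves (nodes with no children): A, D, F, G, H

Answer: 5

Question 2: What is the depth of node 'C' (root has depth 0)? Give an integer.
Answer: 1

Derivation:
Path from root to C: J -> C
Depth = number of edges = 1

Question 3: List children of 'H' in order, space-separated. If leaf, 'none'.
Answer: none

Derivation:
Node H's children (from adjacency): (leaf)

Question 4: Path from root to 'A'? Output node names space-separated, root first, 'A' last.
Answer: J E A

Derivation:
Walk down from root: J -> E -> A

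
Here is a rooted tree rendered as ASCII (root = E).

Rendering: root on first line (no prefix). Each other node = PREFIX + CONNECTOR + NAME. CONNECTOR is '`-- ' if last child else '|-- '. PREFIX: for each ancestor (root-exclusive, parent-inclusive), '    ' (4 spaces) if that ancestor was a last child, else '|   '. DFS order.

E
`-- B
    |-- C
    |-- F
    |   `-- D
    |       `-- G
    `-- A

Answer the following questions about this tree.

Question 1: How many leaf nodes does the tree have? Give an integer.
Answer: 3

Derivation:
Leaves (nodes with no children): A, C, G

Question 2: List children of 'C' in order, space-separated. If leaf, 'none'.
Answer: none

Derivation:
Node C's children (from adjacency): (leaf)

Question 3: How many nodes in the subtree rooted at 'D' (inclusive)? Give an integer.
Subtree rooted at D contains: D, G
Count = 2

Answer: 2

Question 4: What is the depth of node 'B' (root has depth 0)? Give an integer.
Answer: 1

Derivation:
Path from root to B: E -> B
Depth = number of edges = 1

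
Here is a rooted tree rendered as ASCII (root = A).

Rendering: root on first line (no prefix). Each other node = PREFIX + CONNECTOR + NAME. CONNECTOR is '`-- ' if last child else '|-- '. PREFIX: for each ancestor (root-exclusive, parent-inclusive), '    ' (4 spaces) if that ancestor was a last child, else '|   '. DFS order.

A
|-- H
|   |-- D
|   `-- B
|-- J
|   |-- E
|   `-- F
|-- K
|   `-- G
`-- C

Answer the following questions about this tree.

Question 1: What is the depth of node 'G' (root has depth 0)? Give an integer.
Path from root to G: A -> K -> G
Depth = number of edges = 2

Answer: 2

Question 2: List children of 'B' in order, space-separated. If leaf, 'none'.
Answer: none

Derivation:
Node B's children (from adjacency): (leaf)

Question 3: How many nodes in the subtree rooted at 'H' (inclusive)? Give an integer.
Answer: 3

Derivation:
Subtree rooted at H contains: B, D, H
Count = 3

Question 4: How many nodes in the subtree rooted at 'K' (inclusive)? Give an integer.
Answer: 2

Derivation:
Subtree rooted at K contains: G, K
Count = 2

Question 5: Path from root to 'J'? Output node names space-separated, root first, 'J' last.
Answer: A J

Derivation:
Walk down from root: A -> J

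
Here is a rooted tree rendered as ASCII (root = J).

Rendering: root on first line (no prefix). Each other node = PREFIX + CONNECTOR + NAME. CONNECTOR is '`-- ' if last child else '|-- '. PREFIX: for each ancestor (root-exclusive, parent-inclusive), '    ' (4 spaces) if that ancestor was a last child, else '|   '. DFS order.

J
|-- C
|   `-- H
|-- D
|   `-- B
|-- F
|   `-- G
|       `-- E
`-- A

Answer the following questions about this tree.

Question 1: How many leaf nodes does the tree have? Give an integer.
Answer: 4

Derivation:
Leaves (nodes with no children): A, B, E, H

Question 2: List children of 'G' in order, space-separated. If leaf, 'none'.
Node G's children (from adjacency): E

Answer: E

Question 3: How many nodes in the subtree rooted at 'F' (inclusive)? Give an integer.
Subtree rooted at F contains: E, F, G
Count = 3

Answer: 3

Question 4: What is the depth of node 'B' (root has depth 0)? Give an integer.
Path from root to B: J -> D -> B
Depth = number of edges = 2

Answer: 2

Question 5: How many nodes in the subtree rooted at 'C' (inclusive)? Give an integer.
Answer: 2

Derivation:
Subtree rooted at C contains: C, H
Count = 2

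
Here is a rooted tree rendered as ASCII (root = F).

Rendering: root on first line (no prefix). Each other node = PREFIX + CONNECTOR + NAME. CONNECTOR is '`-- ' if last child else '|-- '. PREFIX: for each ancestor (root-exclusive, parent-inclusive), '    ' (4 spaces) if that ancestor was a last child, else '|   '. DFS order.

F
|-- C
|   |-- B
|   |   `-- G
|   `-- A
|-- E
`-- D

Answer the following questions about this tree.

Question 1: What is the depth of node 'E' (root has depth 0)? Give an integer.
Answer: 1

Derivation:
Path from root to E: F -> E
Depth = number of edges = 1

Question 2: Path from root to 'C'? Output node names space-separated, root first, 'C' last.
Walk down from root: F -> C

Answer: F C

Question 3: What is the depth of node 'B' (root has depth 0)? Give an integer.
Answer: 2

Derivation:
Path from root to B: F -> C -> B
Depth = number of edges = 2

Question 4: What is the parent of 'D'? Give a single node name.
Answer: F

Derivation:
Scan adjacency: D appears as child of F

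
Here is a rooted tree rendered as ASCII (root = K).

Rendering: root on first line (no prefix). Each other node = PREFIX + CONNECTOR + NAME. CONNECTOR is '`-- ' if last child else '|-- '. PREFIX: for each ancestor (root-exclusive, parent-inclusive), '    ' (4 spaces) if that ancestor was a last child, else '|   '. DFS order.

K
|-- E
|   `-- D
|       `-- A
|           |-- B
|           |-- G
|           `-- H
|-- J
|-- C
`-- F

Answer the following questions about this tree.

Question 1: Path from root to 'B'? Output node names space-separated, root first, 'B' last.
Walk down from root: K -> E -> D -> A -> B

Answer: K E D A B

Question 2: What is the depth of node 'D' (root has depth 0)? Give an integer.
Answer: 2

Derivation:
Path from root to D: K -> E -> D
Depth = number of edges = 2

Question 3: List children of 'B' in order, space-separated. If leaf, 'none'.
Node B's children (from adjacency): (leaf)

Answer: none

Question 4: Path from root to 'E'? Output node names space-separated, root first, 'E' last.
Walk down from root: K -> E

Answer: K E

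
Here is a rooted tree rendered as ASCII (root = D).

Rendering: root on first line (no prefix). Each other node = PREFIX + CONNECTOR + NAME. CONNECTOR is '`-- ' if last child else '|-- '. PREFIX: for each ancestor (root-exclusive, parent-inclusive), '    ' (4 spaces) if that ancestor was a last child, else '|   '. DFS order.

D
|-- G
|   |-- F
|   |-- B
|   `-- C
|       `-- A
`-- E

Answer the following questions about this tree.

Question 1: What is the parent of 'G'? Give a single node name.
Answer: D

Derivation:
Scan adjacency: G appears as child of D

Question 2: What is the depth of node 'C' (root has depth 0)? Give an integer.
Path from root to C: D -> G -> C
Depth = number of edges = 2

Answer: 2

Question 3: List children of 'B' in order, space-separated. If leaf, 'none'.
Node B's children (from adjacency): (leaf)

Answer: none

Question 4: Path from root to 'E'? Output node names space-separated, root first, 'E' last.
Walk down from root: D -> E

Answer: D E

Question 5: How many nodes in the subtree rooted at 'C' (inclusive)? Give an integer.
Subtree rooted at C contains: A, C
Count = 2

Answer: 2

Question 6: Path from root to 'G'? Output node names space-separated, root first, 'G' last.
Answer: D G

Derivation:
Walk down from root: D -> G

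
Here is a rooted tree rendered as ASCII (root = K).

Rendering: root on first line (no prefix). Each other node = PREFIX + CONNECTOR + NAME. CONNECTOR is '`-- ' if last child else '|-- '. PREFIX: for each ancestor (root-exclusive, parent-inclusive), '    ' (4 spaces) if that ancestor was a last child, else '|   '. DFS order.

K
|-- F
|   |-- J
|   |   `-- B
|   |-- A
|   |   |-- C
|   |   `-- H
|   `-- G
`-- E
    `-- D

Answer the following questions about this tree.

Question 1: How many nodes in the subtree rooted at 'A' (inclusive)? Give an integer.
Subtree rooted at A contains: A, C, H
Count = 3

Answer: 3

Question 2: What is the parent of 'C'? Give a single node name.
Scan adjacency: C appears as child of A

Answer: A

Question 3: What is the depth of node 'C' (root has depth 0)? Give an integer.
Path from root to C: K -> F -> A -> C
Depth = number of edges = 3

Answer: 3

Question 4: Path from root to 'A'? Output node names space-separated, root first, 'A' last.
Answer: K F A

Derivation:
Walk down from root: K -> F -> A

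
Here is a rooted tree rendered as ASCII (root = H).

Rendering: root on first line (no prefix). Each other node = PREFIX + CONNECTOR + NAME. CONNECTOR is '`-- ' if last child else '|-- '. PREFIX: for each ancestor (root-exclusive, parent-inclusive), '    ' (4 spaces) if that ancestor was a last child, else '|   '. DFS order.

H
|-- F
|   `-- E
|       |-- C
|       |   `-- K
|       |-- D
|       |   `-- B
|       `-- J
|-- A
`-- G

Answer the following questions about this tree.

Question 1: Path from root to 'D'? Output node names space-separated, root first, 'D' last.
Walk down from root: H -> F -> E -> D

Answer: H F E D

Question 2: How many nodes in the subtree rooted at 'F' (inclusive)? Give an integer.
Subtree rooted at F contains: B, C, D, E, F, J, K
Count = 7

Answer: 7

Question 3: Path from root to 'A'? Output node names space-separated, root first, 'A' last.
Answer: H A

Derivation:
Walk down from root: H -> A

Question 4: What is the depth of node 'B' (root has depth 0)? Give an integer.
Answer: 4

Derivation:
Path from root to B: H -> F -> E -> D -> B
Depth = number of edges = 4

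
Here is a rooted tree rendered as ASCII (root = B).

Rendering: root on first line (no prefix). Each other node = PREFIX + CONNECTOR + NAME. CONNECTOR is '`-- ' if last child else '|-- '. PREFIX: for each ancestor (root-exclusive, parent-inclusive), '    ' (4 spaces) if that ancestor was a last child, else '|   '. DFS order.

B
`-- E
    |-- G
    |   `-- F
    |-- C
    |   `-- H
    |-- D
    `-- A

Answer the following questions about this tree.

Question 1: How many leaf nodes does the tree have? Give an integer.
Leaves (nodes with no children): A, D, F, H

Answer: 4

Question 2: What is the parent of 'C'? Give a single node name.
Answer: E

Derivation:
Scan adjacency: C appears as child of E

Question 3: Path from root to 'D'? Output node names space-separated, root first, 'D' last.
Answer: B E D

Derivation:
Walk down from root: B -> E -> D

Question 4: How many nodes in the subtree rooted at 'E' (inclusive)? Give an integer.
Answer: 7

Derivation:
Subtree rooted at E contains: A, C, D, E, F, G, H
Count = 7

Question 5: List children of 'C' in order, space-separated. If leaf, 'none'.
Answer: H

Derivation:
Node C's children (from adjacency): H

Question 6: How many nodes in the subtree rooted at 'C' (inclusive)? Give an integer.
Answer: 2

Derivation:
Subtree rooted at C contains: C, H
Count = 2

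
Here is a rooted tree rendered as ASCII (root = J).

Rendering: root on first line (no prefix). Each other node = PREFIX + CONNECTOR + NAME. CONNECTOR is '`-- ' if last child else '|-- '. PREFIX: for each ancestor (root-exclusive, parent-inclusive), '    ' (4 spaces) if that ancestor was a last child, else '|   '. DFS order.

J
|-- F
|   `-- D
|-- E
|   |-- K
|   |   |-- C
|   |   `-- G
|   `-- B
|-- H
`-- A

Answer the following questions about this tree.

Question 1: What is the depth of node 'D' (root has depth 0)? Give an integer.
Path from root to D: J -> F -> D
Depth = number of edges = 2

Answer: 2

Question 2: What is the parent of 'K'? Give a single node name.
Scan adjacency: K appears as child of E

Answer: E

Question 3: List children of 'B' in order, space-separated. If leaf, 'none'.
Answer: none

Derivation:
Node B's children (from adjacency): (leaf)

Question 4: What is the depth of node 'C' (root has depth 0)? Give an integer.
Answer: 3

Derivation:
Path from root to C: J -> E -> K -> C
Depth = number of edges = 3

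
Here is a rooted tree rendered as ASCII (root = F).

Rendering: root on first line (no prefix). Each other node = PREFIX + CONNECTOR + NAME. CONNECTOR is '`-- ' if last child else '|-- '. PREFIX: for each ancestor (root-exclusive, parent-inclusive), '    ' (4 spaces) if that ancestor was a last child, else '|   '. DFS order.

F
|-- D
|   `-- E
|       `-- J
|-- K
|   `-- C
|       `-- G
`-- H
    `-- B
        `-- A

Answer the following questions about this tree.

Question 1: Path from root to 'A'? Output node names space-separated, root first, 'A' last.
Answer: F H B A

Derivation:
Walk down from root: F -> H -> B -> A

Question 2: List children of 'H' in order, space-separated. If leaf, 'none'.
Answer: B

Derivation:
Node H's children (from adjacency): B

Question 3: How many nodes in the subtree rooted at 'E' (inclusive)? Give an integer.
Subtree rooted at E contains: E, J
Count = 2

Answer: 2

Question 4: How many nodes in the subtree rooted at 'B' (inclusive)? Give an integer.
Subtree rooted at B contains: A, B
Count = 2

Answer: 2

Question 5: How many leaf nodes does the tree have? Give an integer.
Leaves (nodes with no children): A, G, J

Answer: 3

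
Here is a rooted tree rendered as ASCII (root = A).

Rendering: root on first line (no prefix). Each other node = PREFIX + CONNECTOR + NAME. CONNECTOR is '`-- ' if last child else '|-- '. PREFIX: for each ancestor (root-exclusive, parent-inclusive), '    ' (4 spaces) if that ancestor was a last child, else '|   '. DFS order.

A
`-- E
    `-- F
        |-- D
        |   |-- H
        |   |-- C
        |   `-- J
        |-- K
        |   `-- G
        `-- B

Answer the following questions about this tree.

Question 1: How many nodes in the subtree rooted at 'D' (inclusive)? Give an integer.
Answer: 4

Derivation:
Subtree rooted at D contains: C, D, H, J
Count = 4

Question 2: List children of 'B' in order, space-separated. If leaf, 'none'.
Answer: none

Derivation:
Node B's children (from adjacency): (leaf)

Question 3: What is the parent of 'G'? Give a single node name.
Scan adjacency: G appears as child of K

Answer: K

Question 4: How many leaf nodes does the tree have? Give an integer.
Leaves (nodes with no children): B, C, G, H, J

Answer: 5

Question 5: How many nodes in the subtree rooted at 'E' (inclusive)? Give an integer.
Answer: 9

Derivation:
Subtree rooted at E contains: B, C, D, E, F, G, H, J, K
Count = 9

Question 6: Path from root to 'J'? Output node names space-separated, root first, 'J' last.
Answer: A E F D J

Derivation:
Walk down from root: A -> E -> F -> D -> J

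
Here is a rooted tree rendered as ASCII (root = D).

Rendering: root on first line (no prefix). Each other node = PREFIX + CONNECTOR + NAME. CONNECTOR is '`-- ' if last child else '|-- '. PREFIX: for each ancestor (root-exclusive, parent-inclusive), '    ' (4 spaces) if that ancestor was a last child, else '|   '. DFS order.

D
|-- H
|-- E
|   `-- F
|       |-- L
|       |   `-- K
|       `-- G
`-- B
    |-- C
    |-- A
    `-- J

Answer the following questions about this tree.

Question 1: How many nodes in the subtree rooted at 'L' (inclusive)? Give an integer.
Subtree rooted at L contains: K, L
Count = 2

Answer: 2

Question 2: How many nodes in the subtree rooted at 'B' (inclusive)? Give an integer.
Subtree rooted at B contains: A, B, C, J
Count = 4

Answer: 4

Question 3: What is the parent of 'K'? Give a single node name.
Scan adjacency: K appears as child of L

Answer: L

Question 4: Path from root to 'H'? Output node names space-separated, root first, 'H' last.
Answer: D H

Derivation:
Walk down from root: D -> H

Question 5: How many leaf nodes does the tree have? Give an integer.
Leaves (nodes with no children): A, C, G, H, J, K

Answer: 6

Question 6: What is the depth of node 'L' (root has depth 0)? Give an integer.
Answer: 3

Derivation:
Path from root to L: D -> E -> F -> L
Depth = number of edges = 3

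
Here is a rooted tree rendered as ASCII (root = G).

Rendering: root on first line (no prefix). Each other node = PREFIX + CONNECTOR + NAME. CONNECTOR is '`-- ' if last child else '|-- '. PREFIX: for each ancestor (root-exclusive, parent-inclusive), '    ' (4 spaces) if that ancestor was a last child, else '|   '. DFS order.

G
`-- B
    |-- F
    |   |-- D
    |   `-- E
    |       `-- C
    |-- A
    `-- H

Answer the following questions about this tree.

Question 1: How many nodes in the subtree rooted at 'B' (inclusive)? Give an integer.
Subtree rooted at B contains: A, B, C, D, E, F, H
Count = 7

Answer: 7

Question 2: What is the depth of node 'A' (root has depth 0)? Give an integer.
Answer: 2

Derivation:
Path from root to A: G -> B -> A
Depth = number of edges = 2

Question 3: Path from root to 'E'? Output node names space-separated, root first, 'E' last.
Walk down from root: G -> B -> F -> E

Answer: G B F E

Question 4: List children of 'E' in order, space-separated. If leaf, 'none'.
Answer: C

Derivation:
Node E's children (from adjacency): C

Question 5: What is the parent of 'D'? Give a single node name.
Answer: F

Derivation:
Scan adjacency: D appears as child of F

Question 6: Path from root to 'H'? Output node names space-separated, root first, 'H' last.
Answer: G B H

Derivation:
Walk down from root: G -> B -> H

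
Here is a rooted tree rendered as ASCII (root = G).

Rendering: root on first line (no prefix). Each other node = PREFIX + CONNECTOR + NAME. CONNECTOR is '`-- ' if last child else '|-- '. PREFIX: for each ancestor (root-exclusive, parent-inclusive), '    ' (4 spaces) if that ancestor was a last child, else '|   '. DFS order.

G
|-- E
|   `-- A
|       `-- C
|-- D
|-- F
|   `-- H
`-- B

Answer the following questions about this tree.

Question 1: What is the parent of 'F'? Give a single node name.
Answer: G

Derivation:
Scan adjacency: F appears as child of G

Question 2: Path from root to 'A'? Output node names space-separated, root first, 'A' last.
Answer: G E A

Derivation:
Walk down from root: G -> E -> A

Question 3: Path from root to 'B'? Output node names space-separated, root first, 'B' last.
Answer: G B

Derivation:
Walk down from root: G -> B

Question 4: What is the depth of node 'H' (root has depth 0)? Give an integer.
Path from root to H: G -> F -> H
Depth = number of edges = 2

Answer: 2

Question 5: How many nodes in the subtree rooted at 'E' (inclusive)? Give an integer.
Subtree rooted at E contains: A, C, E
Count = 3

Answer: 3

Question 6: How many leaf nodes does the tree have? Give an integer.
Answer: 4

Derivation:
Leaves (nodes with no children): B, C, D, H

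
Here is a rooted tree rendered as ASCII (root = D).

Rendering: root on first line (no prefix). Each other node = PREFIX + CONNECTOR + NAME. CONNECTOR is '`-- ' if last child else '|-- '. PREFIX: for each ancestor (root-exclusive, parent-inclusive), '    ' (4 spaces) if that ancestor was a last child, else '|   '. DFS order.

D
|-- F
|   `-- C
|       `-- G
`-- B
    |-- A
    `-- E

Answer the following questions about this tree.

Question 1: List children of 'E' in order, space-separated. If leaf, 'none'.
Answer: none

Derivation:
Node E's children (from adjacency): (leaf)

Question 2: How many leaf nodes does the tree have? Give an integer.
Answer: 3

Derivation:
Leaves (nodes with no children): A, E, G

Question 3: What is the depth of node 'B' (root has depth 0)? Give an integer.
Path from root to B: D -> B
Depth = number of edges = 1

Answer: 1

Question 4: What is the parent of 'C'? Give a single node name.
Answer: F

Derivation:
Scan adjacency: C appears as child of F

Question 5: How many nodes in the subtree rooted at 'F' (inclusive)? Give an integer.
Answer: 3

Derivation:
Subtree rooted at F contains: C, F, G
Count = 3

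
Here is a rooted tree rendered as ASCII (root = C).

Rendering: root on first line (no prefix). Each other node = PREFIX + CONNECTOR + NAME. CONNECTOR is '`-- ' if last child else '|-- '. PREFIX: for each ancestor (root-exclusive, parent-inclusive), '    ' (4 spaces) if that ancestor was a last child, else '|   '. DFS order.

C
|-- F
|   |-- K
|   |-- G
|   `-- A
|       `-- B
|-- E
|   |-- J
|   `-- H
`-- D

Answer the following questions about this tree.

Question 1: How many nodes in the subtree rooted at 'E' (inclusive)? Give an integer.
Subtree rooted at E contains: E, H, J
Count = 3

Answer: 3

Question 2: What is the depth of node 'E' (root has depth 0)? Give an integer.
Answer: 1

Derivation:
Path from root to E: C -> E
Depth = number of edges = 1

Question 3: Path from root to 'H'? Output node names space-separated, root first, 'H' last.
Answer: C E H

Derivation:
Walk down from root: C -> E -> H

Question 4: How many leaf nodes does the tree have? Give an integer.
Leaves (nodes with no children): B, D, G, H, J, K

Answer: 6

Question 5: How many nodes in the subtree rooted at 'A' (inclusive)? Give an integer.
Subtree rooted at A contains: A, B
Count = 2

Answer: 2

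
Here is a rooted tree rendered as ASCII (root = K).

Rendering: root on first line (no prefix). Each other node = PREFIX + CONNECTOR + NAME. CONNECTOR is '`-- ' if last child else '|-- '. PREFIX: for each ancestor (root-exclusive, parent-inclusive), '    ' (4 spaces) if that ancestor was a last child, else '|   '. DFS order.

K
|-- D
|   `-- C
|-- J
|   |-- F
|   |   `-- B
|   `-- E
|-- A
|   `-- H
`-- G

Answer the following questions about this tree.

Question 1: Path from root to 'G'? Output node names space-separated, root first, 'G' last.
Walk down from root: K -> G

Answer: K G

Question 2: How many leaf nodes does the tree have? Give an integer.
Leaves (nodes with no children): B, C, E, G, H

Answer: 5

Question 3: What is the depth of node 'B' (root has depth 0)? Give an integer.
Answer: 3

Derivation:
Path from root to B: K -> J -> F -> B
Depth = number of edges = 3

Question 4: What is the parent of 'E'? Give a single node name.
Scan adjacency: E appears as child of J

Answer: J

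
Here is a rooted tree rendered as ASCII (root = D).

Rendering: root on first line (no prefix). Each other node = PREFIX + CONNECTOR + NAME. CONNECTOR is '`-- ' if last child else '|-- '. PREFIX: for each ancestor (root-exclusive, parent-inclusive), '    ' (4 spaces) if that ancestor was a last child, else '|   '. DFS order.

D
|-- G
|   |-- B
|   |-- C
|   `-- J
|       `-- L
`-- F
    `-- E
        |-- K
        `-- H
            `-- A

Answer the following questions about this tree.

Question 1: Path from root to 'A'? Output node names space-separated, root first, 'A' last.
Walk down from root: D -> F -> E -> H -> A

Answer: D F E H A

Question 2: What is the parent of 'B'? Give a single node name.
Scan adjacency: B appears as child of G

Answer: G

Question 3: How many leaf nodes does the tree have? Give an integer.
Answer: 5

Derivation:
Leaves (nodes with no children): A, B, C, K, L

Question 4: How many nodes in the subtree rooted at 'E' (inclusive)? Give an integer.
Answer: 4

Derivation:
Subtree rooted at E contains: A, E, H, K
Count = 4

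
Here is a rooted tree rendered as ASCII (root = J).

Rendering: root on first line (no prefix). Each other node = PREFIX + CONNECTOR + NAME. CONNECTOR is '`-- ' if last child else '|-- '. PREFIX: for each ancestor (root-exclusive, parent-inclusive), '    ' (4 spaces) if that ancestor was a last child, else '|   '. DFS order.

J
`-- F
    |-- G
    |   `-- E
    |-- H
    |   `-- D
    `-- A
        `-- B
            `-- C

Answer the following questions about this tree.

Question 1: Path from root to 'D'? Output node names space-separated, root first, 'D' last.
Answer: J F H D

Derivation:
Walk down from root: J -> F -> H -> D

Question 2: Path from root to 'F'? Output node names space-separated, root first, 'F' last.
Answer: J F

Derivation:
Walk down from root: J -> F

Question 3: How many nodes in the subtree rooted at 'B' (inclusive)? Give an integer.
Subtree rooted at B contains: B, C
Count = 2

Answer: 2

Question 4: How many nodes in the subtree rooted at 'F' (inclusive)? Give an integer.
Subtree rooted at F contains: A, B, C, D, E, F, G, H
Count = 8

Answer: 8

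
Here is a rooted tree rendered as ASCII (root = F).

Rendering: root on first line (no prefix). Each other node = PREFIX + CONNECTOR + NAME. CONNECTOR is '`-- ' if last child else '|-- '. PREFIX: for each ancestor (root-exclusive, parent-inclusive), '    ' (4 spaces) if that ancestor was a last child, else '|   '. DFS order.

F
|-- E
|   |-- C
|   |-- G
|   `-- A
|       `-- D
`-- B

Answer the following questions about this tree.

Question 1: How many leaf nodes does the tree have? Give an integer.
Leaves (nodes with no children): B, C, D, G

Answer: 4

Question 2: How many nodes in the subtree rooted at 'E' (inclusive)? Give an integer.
Answer: 5

Derivation:
Subtree rooted at E contains: A, C, D, E, G
Count = 5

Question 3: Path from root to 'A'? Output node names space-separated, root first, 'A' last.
Answer: F E A

Derivation:
Walk down from root: F -> E -> A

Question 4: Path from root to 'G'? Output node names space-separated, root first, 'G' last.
Walk down from root: F -> E -> G

Answer: F E G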